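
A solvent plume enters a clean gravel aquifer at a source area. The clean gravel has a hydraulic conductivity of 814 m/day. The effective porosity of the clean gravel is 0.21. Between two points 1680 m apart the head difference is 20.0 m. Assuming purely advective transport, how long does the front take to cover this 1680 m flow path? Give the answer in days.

36.4

Hydraulic gradient i = Δh / L = 20.0 / 1680 = 0.01190.
Darcy flux q = K · i = 814.0 × 0.01190 = 9.690 m/day.
Seepage velocity v = q / n_e = 9.690 / 0.21 = 46.15 m/day.
Travel time t = L / v = 1680 / 46.15 = 36.41 days.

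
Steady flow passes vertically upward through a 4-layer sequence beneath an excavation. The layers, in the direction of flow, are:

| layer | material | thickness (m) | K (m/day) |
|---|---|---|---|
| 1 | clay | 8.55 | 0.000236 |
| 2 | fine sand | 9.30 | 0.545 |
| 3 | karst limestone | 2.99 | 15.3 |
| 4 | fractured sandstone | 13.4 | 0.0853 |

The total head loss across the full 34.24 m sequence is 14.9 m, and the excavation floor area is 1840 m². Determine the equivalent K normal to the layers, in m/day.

Flow is perpendicular to layering, so the layers act in series and the equivalent K is the thickness-weighted harmonic mean.
Total thickness L = 8.55 + 9.30 + 2.99 + 13.4 = 34.24 m.
Σ(b_i/K_i) = 8.55/0.000236 + 9.30/0.545 + 2.99/15.3 + 13.4/0.0853 = 36403 d.
K_eq = L / Σ(b_i/K_i) = 34.24 / 36403 = 0.0009406 m/day.

0.000941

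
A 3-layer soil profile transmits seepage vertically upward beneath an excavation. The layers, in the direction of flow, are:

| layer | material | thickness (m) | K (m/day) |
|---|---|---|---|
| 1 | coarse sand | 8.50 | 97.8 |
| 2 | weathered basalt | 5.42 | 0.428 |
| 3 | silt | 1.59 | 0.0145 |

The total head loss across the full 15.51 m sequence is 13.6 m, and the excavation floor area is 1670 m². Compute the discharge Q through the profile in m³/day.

Flow is perpendicular to layering, so the layers act in series and the equivalent K is the thickness-weighted harmonic mean.
Total thickness L = 8.50 + 5.42 + 1.59 = 15.51 m.
Σ(b_i/K_i) = 8.50/97.8 + 5.42/0.428 + 1.59/0.0145 = 122.4 d.
K_eq = L / Σ(b_i/K_i) = 15.51 / 122.4 = 0.1267 m/day.
Q = K_eq · A · (Δh/L) = 0.1267 × 1670 × (13.6/15.51) = 185.5 m³/day.

186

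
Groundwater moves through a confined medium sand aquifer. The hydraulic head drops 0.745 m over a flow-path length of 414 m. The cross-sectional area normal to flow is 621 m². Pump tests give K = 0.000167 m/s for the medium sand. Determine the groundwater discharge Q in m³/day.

16.1

Convert K: 0.000167 m/s × 86400 = 14.43 m/day.
Hydraulic gradient i = Δh / L = 0.745 / 414 = 0.001800.
Darcy's law: Q = K · A · i = 14.43 × 621.0 × 0.001800 = 16.12 m³/day.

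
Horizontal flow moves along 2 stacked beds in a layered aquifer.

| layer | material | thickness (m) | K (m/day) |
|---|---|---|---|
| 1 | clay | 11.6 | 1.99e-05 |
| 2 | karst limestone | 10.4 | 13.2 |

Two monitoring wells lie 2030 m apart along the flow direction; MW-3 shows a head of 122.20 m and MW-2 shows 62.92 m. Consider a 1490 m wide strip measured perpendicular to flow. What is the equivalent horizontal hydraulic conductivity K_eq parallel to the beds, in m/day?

Flow is parallel to layering, so each bed carries its own Darcy discharge and the transmissivities add.
Σ(K_i·b_i) = 1.99e-05×11.6 + 13.2×10.4 = 137.3 m²/day.
Total thickness b = 22.00 m, so K_eq = Σ(K_i·b_i)/b = 6.240 m/day.

6.24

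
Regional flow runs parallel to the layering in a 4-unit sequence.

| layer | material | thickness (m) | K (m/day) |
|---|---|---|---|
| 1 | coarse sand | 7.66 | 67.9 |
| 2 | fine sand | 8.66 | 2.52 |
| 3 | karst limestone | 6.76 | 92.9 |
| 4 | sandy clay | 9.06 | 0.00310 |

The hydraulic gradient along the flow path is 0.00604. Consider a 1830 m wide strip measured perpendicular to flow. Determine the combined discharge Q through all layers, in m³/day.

Flow is parallel to layering, so each bed carries its own Darcy discharge and the transmissivities add.
Σ(K_i·b_i) = 67.9×7.66 + 2.52×8.66 + 92.9×6.76 + 0.00310×9.06 = 1170 m²/day.
Hydraulic gradient i = 0.00604.
Q = Σ(K_i·b_i) · W · i = 1170 × 1830 × 0.006040 = 12932 m³/day.

12900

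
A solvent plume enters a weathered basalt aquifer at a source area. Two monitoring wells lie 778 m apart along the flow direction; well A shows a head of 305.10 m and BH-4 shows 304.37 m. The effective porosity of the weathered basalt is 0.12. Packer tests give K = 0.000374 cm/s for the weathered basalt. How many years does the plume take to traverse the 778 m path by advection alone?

Convert K: 0.000374 cm/s × 864 = 0.3231 m/day.
Hydraulic gradient i = (305.10 − 304.37) / 778 = 0.73 / 778 = 0.0009383.
Darcy flux q = K · i = 0.3231 × 0.0009383 = 0.0003032 m/day.
Seepage velocity v = q / n_e = 0.0003032 / 0.12 = 0.002527 m/day.
Travel time t = L / v = 778 / 0.002527 = 3.079e+05 days = 843.0 years.

843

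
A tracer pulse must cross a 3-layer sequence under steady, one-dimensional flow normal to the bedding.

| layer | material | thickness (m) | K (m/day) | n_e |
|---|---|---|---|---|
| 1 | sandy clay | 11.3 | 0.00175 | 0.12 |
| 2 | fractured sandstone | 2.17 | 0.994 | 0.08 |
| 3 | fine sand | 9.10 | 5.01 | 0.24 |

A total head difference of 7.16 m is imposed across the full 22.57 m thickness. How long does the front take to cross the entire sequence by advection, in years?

9.17

With flow normal to the layers, continuity requires the same specific discharge q through every layer.
Σ(b_i/K_i) = 11.3/0.00175 + 2.17/0.994 + 9.10/5.01 = 6461 d.
q = Δh / Σ(b_i/K_i) = 7.16 / 6461 = 0.001108 m/day.
In each layer the seepage velocity is v_i = q/n_i, so the layer transit time is t_i = b_i·n_i / q:
  layer 1 (sandy clay): t_1 = 11.3 × 0.12 / 0.001108 = 1224 d
  layer 2 (fractured sandstone): t_2 = 2.17 × 0.08 / 0.001108 = 156.7 d
  layer 3 (fine sand): t_3 = 9.10 × 0.24 / 0.001108 = 1971 d
Total t = Σ t_i = 3351 days = 9.175 years.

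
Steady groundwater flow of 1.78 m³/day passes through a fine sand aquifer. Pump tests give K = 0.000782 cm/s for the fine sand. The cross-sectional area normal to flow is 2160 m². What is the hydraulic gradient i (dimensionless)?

Convert K: 0.000782 cm/s × 864 = 0.6756 m/day.
From Q = K·A·i, i = Q / (K·A) = 1.78 / (0.6756 × 2160) = 0.001220.

0.00122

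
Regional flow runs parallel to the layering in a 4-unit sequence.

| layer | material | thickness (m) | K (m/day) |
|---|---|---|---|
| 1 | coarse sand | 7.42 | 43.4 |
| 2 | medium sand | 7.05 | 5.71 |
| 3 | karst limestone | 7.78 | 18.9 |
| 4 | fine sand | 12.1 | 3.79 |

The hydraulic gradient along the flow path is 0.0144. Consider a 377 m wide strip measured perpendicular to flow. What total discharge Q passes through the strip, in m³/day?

Flow is parallel to layering, so each bed carries its own Darcy discharge and the transmissivities add.
Σ(K_i·b_i) = 43.4×7.42 + 5.71×7.05 + 18.9×7.78 + 3.79×12.1 = 555.2 m²/day.
Hydraulic gradient i = 0.0144.
Q = Σ(K_i·b_i) · W · i = 555.2 × 377 × 0.01440 = 3014 m³/day.

3010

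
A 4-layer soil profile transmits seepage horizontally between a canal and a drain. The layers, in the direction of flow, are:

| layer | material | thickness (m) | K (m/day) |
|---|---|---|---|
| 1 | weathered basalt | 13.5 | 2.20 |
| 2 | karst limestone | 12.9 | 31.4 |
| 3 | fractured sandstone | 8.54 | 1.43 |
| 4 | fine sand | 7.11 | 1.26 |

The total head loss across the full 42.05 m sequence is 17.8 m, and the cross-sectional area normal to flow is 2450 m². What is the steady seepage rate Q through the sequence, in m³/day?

2400

Flow is perpendicular to layering, so the layers act in series and the equivalent K is the thickness-weighted harmonic mean.
Total thickness L = 13.5 + 12.9 + 8.54 + 7.11 = 42.05 m.
Σ(b_i/K_i) = 13.5/2.20 + 12.9/31.4 + 8.54/1.43 + 7.11/1.26 = 18.16 d.
K_eq = L / Σ(b_i/K_i) = 42.05 / 18.16 = 2.315 m/day.
Q = K_eq · A · (Δh/L) = 2.315 × 2450 × (17.8/42.05) = 2401 m³/day.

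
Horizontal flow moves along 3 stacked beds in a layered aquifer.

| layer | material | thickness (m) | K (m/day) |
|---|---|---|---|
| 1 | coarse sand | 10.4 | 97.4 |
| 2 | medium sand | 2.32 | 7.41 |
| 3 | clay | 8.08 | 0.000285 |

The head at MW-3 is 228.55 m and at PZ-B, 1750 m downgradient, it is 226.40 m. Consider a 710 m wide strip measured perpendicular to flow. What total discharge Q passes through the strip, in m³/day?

Flow is parallel to layering, so each bed carries its own Darcy discharge and the transmissivities add.
Σ(K_i·b_i) = 97.4×10.4 + 7.41×2.32 + 0.000285×8.08 = 1030 m²/day.
Hydraulic gradient i = (228.55 − 226.40) / 1750 = 2.15 / 1750 = 0.001229.
Q = Σ(K_i·b_i) · W · i = 1030 × 710 × 0.001229 = 898.6 m³/day.

899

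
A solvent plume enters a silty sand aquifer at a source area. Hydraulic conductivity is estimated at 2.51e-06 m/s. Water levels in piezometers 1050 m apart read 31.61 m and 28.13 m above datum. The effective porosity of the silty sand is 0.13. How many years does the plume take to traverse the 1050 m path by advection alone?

520

Convert K: 2.51e-06 m/s × 86400 = 0.2169 m/day.
Hydraulic gradient i = (31.61 − 28.13) / 1050 = 3.48 / 1050 = 0.003314.
Darcy flux q = K · i = 0.2169 × 0.003314 = 0.0007187 m/day.
Seepage velocity v = q / n_e = 0.0007187 / 0.13 = 0.005529 m/day.
Travel time t = L / v = 1050 / 0.005529 = 1.899e+05 days = 520.0 years.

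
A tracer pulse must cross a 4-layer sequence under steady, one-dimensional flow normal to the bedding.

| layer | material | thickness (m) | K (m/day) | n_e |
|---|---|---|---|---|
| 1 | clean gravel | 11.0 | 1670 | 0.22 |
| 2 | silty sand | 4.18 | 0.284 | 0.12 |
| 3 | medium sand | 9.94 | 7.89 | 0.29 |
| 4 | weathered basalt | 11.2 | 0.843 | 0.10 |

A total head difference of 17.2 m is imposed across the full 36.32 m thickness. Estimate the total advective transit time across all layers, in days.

11.8

With flow normal to the layers, continuity requires the same specific discharge q through every layer.
Σ(b_i/K_i) = 11.0/1670 + 4.18/0.284 + 9.94/7.89 + 11.2/0.843 = 29.27 d.
q = Δh / Σ(b_i/K_i) = 17.2 / 29.27 = 0.5876 m/day.
In each layer the seepage velocity is v_i = q/n_i, so the layer transit time is t_i = b_i·n_i / q:
  layer 1 (clean gravel): t_1 = 11.0 × 0.22 / 0.5876 = 4.118 d
  layer 2 (silty sand): t_2 = 4.18 × 0.12 / 0.5876 = 0.8536 d
  layer 3 (medium sand): t_3 = 9.94 × 0.29 / 0.5876 = 4.906 d
  layer 4 (weathered basalt): t_4 = 11.2 × 0.10 / 0.5876 = 1.906 d
Total t = Σ t_i = 11.78 days.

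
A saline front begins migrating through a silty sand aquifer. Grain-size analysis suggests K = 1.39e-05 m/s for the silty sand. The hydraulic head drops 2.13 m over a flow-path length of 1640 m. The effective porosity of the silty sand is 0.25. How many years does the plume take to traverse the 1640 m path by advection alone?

720

Convert K: 1.39e-05 m/s × 86400 = 1.201 m/day.
Hydraulic gradient i = Δh / L = 2.13 / 1640 = 0.001299.
Darcy flux q = K · i = 1.201 × 0.001299 = 0.001560 m/day.
Seepage velocity v = q / n_e = 0.001560 / 0.25 = 0.006239 m/day.
Travel time t = L / v = 1640 / 0.006239 = 2.629e+05 days = 719.7 years.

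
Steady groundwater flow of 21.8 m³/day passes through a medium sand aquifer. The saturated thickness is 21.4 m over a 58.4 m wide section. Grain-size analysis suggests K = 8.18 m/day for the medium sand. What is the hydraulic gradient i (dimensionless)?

0.00213

Cross-sectional area A = 58.4 × 21.4 = 1250 m².
From Q = K·A·i, i = Q / (K·A) = 21.8 / (8.180 × 1250) = 0.002132.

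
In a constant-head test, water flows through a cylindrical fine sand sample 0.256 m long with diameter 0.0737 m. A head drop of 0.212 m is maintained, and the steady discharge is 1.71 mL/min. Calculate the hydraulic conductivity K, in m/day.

0.697

Cross-sectional area A = π·(d/2)² = π × (0.0737/2)² = 0.004266 m².
Convert discharge: 1.71 mL/min = 2.850e-08 m³/s.
Darcy's law rearranged: K = Q·L / (A·Δh) = 2.850e-08 × 0.256 / (0.004266 × 0.212) = 8.067e-06 m/s = 0.6970 m/day.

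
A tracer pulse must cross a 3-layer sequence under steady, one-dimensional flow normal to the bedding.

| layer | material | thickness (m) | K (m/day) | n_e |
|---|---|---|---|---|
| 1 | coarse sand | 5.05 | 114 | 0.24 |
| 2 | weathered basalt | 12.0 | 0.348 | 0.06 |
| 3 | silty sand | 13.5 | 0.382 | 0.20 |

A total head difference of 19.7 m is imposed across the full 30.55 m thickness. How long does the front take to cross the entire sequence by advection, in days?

With flow normal to the layers, continuity requires the same specific discharge q through every layer.
Σ(b_i/K_i) = 5.05/114 + 12.0/0.348 + 13.5/0.382 = 69.87 d.
q = Δh / Σ(b_i/K_i) = 19.7 / 69.87 = 0.2820 m/day.
In each layer the seepage velocity is v_i = q/n_i, so the layer transit time is t_i = b_i·n_i / q:
  layer 1 (coarse sand): t_1 = 5.05 × 0.24 / 0.2820 = 4.298 d
  layer 2 (weathered basalt): t_2 = 12.0 × 0.06 / 0.2820 = 2.554 d
  layer 3 (silty sand): t_3 = 13.5 × 0.20 / 0.2820 = 9.576 d
Total t = Σ t_i = 16.43 days.

16.4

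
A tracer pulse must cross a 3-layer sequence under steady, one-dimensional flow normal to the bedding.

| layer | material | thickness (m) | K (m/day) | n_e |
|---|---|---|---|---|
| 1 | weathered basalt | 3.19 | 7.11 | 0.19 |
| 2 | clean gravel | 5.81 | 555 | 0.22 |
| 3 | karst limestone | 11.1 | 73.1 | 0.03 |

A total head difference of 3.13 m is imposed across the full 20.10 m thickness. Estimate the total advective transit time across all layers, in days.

With flow normal to the layers, continuity requires the same specific discharge q through every layer.
Σ(b_i/K_i) = 3.19/7.11 + 5.81/555 + 11.1/73.1 = 0.6110 d.
q = Δh / Σ(b_i/K_i) = 3.13 / 0.6110 = 5.123 m/day.
In each layer the seepage velocity is v_i = q/n_i, so the layer transit time is t_i = b_i·n_i / q:
  layer 1 (weathered basalt): t_1 = 3.19 × 0.19 / 5.123 = 0.1183 d
  layer 2 (clean gravel): t_2 = 5.81 × 0.22 / 5.123 = 0.2495 d
  layer 3 (karst limestone): t_3 = 11.1 × 0.03 / 5.123 = 0.06500 d
Total t = Σ t_i = 0.4328 days.

0.433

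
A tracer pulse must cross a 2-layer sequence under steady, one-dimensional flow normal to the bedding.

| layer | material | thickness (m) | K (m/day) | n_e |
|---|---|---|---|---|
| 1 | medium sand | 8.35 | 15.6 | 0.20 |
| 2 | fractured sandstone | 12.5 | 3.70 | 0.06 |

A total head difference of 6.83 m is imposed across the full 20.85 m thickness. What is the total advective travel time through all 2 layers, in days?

With flow normal to the layers, continuity requires the same specific discharge q through every layer.
Σ(b_i/K_i) = 8.35/15.6 + 12.5/3.70 = 3.914 d.
q = Δh / Σ(b_i/K_i) = 6.83 / 3.914 = 1.745 m/day.
In each layer the seepage velocity is v_i = q/n_i, so the layer transit time is t_i = b_i·n_i / q:
  layer 1 (medium sand): t_1 = 8.35 × 0.20 / 1.745 = 0.9569 d
  layer 2 (fractured sandstone): t_2 = 12.5 × 0.06 / 1.745 = 0.4298 d
Total t = Σ t_i = 1.387 days.

1.39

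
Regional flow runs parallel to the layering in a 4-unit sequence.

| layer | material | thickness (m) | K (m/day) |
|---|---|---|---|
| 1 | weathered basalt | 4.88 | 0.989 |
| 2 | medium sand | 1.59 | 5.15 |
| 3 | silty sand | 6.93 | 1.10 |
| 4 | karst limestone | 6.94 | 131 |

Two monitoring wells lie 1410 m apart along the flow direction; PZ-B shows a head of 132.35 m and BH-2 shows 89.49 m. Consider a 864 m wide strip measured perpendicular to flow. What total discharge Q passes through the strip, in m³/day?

24400

Flow is parallel to layering, so each bed carries its own Darcy discharge and the transmissivities add.
Σ(K_i·b_i) = 0.989×4.88 + 5.15×1.59 + 1.10×6.93 + 131×6.94 = 929.8 m²/day.
Hydraulic gradient i = (132.35 − 89.49) / 1410 = 42.86 / 1410 = 0.03040.
Q = Σ(K_i·b_i) · W · i = 929.8 × 864 × 0.03040 = 24419 m³/day.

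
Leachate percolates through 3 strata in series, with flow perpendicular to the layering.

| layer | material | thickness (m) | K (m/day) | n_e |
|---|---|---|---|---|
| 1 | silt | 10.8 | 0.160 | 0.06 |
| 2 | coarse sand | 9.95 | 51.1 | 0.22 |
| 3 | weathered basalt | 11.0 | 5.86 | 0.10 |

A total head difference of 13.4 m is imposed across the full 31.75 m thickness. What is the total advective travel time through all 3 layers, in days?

With flow normal to the layers, continuity requires the same specific discharge q through every layer.
Σ(b_i/K_i) = 10.8/0.160 + 9.95/51.1 + 11.0/5.86 = 69.57 d.
q = Δh / Σ(b_i/K_i) = 13.4 / 69.57 = 0.1926 m/day.
In each layer the seepage velocity is v_i = q/n_i, so the layer transit time is t_i = b_i·n_i / q:
  layer 1 (silt): t_1 = 10.8 × 0.06 / 0.1926 = 3.364 d
  layer 2 (coarse sand): t_2 = 9.95 × 0.22 / 0.1926 = 11.37 d
  layer 3 (weathered basalt): t_3 = 11.0 × 0.10 / 0.1926 = 5.711 d
Total t = Σ t_i = 20.44 days.

20.4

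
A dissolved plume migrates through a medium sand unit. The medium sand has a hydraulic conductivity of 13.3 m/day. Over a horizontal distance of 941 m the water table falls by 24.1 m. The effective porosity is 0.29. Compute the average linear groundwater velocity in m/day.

1.17

Hydraulic gradient i = Δh / L = 24.1 / 941 = 0.02561.
Darcy flux q = K · i = 13.30 × 0.02561 = 0.3406 m/day.
Seepage velocity v = q / n_e = 0.3406 / 0.29 = 1.175 m/day.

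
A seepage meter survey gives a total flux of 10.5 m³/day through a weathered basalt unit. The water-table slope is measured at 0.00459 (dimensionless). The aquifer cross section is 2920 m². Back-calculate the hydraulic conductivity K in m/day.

0.783

Hydraulic gradient i = 0.00459.
From Q = K·A·i, K = Q / (A·i) = 10.5 / (2920 × 0.004590) = 0.7834 m/day.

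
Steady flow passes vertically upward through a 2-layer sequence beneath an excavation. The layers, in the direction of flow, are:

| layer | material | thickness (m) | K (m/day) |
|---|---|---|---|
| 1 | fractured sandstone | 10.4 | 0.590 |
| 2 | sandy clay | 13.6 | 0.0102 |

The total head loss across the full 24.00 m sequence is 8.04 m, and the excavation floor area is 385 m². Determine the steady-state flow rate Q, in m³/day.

2.29

Flow is perpendicular to layering, so the layers act in series and the equivalent K is the thickness-weighted harmonic mean.
Total thickness L = 10.4 + 13.6 = 24.00 m.
Σ(b_i/K_i) = 10.4/0.590 + 13.6/0.0102 = 1351 d.
K_eq = L / Σ(b_i/K_i) = 24.00 / 1351 = 0.01777 m/day.
Q = K_eq · A · (Δh/L) = 0.01777 × 385 × (8.04/24.00) = 2.291 m³/day.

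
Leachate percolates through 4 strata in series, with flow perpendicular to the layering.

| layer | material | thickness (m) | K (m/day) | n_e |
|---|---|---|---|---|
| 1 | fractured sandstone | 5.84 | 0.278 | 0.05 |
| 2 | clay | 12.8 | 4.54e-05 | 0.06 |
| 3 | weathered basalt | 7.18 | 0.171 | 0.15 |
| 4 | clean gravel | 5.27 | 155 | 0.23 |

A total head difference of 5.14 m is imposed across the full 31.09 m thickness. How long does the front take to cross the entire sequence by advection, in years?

503

With flow normal to the layers, continuity requires the same specific discharge q through every layer.
Σ(b_i/K_i) = 5.84/0.278 + 12.8/4.54e-05 + 7.18/0.171 + 5.27/155 = 2.820e+05 d.
q = Δh / Σ(b_i/K_i) = 5.14 / 2.820e+05 = 1.823e-05 m/day.
In each layer the seepage velocity is v_i = q/n_i, so the layer transit time is t_i = b_i·n_i / q:
  layer 1 (fractured sandstone): t_1 = 5.84 × 0.05 / 1.823e-05 = 16020 d
  layer 2 (clay): t_2 = 12.8 × 0.06 / 1.823e-05 = 42136 d
  layer 3 (weathered basalt): t_3 = 7.18 × 0.15 / 1.823e-05 = 59089 d
  layer 4 (clean gravel): t_4 = 5.27 × 0.23 / 1.823e-05 = 66501 d
Total t = Σ t_i = 1.837e+05 days = 503.1 years.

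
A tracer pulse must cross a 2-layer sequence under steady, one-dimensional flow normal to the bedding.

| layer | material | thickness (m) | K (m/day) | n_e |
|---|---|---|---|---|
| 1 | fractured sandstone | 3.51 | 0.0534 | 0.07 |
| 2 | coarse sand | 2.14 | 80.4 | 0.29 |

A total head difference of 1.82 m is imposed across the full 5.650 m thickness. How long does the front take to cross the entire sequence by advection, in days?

With flow normal to the layers, continuity requires the same specific discharge q through every layer.
Σ(b_i/K_i) = 3.51/0.0534 + 2.14/80.4 = 65.76 d.
q = Δh / Σ(b_i/K_i) = 1.82 / 65.76 = 0.02768 m/day.
In each layer the seepage velocity is v_i = q/n_i, so the layer transit time is t_i = b_i·n_i / q:
  layer 1 (fractured sandstone): t_1 = 3.51 × 0.07 / 0.02768 = 8.877 d
  layer 2 (coarse sand): t_2 = 2.14 × 0.29 / 0.02768 = 22.42 d
Total t = Σ t_i = 31.30 days.

31.3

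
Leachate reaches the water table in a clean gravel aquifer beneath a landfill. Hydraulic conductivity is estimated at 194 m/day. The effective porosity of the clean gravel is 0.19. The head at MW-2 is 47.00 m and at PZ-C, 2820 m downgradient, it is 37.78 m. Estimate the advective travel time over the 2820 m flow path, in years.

2.31

Hydraulic gradient i = (47.00 − 37.78) / 2820 = 9.22 / 2820 = 0.003270.
Darcy flux q = K · i = 194.0 × 0.003270 = 0.6343 m/day.
Seepage velocity v = q / n_e = 0.6343 / 0.19 = 3.338 m/day.
Travel time t = L / v = 2820 / 3.338 = 844.7 days = 2.313 years.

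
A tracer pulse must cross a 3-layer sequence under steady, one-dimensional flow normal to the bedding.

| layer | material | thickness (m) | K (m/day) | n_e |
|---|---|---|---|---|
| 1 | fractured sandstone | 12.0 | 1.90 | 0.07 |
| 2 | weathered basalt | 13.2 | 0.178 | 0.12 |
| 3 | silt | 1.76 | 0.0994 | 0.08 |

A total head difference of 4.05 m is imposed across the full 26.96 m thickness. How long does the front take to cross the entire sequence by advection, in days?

62.2

With flow normal to the layers, continuity requires the same specific discharge q through every layer.
Σ(b_i/K_i) = 12.0/1.90 + 13.2/0.178 + 1.76/0.0994 = 98.18 d.
q = Δh / Σ(b_i/K_i) = 4.05 / 98.18 = 0.04125 m/day.
In each layer the seepage velocity is v_i = q/n_i, so the layer transit time is t_i = b_i·n_i / q:
  layer 1 (fractured sandstone): t_1 = 12.0 × 0.07 / 0.04125 = 20.36 d
  layer 2 (weathered basalt): t_2 = 13.2 × 0.12 / 0.04125 = 38.40 d
  layer 3 (silt): t_3 = 1.76 × 0.08 / 0.04125 = 3.413 d
Total t = Σ t_i = 62.18 days.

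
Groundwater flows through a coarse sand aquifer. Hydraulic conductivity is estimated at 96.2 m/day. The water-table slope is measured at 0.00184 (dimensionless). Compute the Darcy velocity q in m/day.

Hydraulic gradient i = 0.00184.
Specific discharge q = K · i = 96.20 × 0.001840 = 0.1770 m/day.

0.177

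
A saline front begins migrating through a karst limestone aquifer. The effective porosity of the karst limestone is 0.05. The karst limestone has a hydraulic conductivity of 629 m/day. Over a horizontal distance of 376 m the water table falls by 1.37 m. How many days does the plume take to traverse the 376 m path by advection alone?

8.20

Hydraulic gradient i = Δh / L = 1.37 / 376 = 0.003644.
Darcy flux q = K · i = 629.0 × 0.003644 = 2.292 m/day.
Seepage velocity v = q / n_e = 2.292 / 0.05 = 45.84 m/day.
Travel time t = L / v = 376 / 45.84 = 8.203 days.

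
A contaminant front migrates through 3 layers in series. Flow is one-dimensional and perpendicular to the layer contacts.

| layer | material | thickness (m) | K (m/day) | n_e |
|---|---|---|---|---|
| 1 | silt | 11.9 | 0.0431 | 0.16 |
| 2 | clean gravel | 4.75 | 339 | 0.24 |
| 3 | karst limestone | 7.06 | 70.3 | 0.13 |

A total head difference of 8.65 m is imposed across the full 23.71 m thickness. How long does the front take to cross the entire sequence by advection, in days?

127

With flow normal to the layers, continuity requires the same specific discharge q through every layer.
Σ(b_i/K_i) = 11.9/0.0431 + 4.75/339 + 7.06/70.3 = 276.2 d.
q = Δh / Σ(b_i/K_i) = 8.65 / 276.2 = 0.03132 m/day.
In each layer the seepage velocity is v_i = q/n_i, so the layer transit time is t_i = b_i·n_i / q:
  layer 1 (silt): t_1 = 11.9 × 0.16 / 0.03132 = 60.80 d
  layer 2 (clean gravel): t_2 = 4.75 × 0.24 / 0.03132 = 36.40 d
  layer 3 (karst limestone): t_3 = 7.06 × 0.13 / 0.03132 = 29.31 d
Total t = Σ t_i = 126.5 days.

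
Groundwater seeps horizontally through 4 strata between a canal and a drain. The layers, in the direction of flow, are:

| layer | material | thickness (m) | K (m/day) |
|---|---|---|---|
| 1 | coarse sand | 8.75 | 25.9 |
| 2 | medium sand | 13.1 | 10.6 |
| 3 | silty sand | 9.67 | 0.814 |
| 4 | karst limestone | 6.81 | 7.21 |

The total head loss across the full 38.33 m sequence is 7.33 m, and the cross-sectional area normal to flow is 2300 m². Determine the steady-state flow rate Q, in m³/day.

Flow is perpendicular to layering, so the layers act in series and the equivalent K is the thickness-weighted harmonic mean.
Total thickness L = 8.75 + 13.1 + 9.67 + 6.81 = 38.33 m.
Σ(b_i/K_i) = 8.75/25.9 + 13.1/10.6 + 9.67/0.814 + 6.81/7.21 = 14.40 d.
K_eq = L / Σ(b_i/K_i) = 38.33 / 14.40 = 2.662 m/day.
Q = K_eq · A · (Δh/L) = 2.662 × 2300 × (7.33/38.33) = 1171 m³/day.

1170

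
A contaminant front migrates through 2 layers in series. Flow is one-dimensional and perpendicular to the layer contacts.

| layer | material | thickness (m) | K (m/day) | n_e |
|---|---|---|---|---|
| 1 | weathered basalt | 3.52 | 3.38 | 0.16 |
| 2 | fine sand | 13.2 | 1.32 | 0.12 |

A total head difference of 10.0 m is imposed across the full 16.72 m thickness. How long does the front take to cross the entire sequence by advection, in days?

With flow normal to the layers, continuity requires the same specific discharge q through every layer.
Σ(b_i/K_i) = 3.52/3.38 + 13.2/1.32 = 11.04 d.
q = Δh / Σ(b_i/K_i) = 10.0 / 11.04 = 0.9057 m/day.
In each layer the seepage velocity is v_i = q/n_i, so the layer transit time is t_i = b_i·n_i / q:
  layer 1 (weathered basalt): t_1 = 3.52 × 0.16 / 0.9057 = 0.6219 d
  layer 2 (fine sand): t_2 = 13.2 × 0.12 / 0.9057 = 1.749 d
Total t = Σ t_i = 2.371 days.

2.37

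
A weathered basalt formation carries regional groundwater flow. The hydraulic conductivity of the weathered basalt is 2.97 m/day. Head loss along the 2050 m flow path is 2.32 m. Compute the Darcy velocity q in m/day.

Hydraulic gradient i = Δh / L = 2.32 / 2050 = 0.001132.
Specific discharge q = K · i = 2.970 × 0.001132 = 0.003361 m/day.

0.00336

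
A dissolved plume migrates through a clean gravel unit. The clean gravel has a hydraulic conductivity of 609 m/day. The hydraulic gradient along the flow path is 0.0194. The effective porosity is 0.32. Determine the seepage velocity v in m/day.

Hydraulic gradient i = 0.0194.
Darcy flux q = K · i = 609.0 × 0.01940 = 11.81 m/day.
Seepage velocity v = q / n_e = 11.81 / 0.32 = 36.92 m/day.

36.9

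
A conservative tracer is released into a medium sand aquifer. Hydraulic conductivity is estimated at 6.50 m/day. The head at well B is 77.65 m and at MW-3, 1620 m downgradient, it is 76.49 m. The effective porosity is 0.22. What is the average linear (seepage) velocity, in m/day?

0.0212

Hydraulic gradient i = (77.65 − 76.49) / 1620 = 1.16 / 1620 = 0.0007160.
Darcy flux q = K · i = 6.500 × 0.0007160 = 0.004654 m/day.
Seepage velocity v = q / n_e = 0.004654 / 0.22 = 0.02116 m/day.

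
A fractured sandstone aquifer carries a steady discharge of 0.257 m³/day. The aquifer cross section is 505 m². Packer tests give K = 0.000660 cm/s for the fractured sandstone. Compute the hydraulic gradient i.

0.000892

Convert K: 0.000660 cm/s × 864 = 0.5702 m/day.
From Q = K·A·i, i = Q / (K·A) = 0.257 / (0.5702 × 505.0) = 0.0008925.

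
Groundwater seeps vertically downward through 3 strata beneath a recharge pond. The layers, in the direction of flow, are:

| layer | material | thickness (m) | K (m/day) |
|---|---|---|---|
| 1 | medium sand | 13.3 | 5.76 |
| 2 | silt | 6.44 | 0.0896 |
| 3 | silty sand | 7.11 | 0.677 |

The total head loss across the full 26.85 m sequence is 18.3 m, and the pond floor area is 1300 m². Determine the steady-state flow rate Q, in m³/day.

281

Flow is perpendicular to layering, so the layers act in series and the equivalent K is the thickness-weighted harmonic mean.
Total thickness L = 13.3 + 6.44 + 7.11 = 26.85 m.
Σ(b_i/K_i) = 13.3/5.76 + 6.44/0.0896 + 7.11/0.677 = 84.69 d.
K_eq = L / Σ(b_i/K_i) = 26.85 / 84.69 = 0.3171 m/day.
Q = K_eq · A · (Δh/L) = 0.3171 × 1300 × (18.3/26.85) = 280.9 m³/day.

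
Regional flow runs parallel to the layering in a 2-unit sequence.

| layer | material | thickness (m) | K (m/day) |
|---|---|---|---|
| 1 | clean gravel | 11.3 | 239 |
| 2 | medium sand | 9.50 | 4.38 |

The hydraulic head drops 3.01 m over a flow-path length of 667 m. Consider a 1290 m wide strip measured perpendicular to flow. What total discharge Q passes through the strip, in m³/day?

16000

Flow is parallel to layering, so each bed carries its own Darcy discharge and the transmissivities add.
Σ(K_i·b_i) = 239×11.3 + 4.38×9.50 = 2742 m²/day.
Hydraulic gradient i = Δh / L = 3.01 / 667 = 0.004513.
Q = Σ(K_i·b_i) · W · i = 2742 × 1290 × 0.004513 = 15964 m³/day.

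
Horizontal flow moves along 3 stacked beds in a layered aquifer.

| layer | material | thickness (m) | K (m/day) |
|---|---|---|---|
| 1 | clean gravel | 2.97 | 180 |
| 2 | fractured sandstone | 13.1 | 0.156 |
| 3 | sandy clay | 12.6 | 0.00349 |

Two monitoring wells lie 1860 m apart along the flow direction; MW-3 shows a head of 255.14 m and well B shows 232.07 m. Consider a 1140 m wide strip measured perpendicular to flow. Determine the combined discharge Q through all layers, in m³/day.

7590

Flow is parallel to layering, so each bed carries its own Darcy discharge and the transmissivities add.
Σ(K_i·b_i) = 180×2.97 + 0.156×13.1 + 0.00349×12.6 = 536.7 m²/day.
Hydraulic gradient i = (255.14 − 232.07) / 1860 = 23.07 / 1860 = 0.01240.
Q = Σ(K_i·b_i) · W · i = 536.7 × 1140 × 0.01240 = 7589 m³/day.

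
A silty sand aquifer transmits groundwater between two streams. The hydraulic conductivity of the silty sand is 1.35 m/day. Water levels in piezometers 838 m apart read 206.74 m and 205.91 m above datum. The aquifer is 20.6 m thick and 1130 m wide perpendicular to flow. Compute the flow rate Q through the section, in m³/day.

Cross-sectional area A = 1130 × 20.6 = 23278 m².
Hydraulic gradient i = (206.74 − 205.91) / 838 = 0.83 / 838 = 0.0009905.
Darcy's law: Q = K · A · i = 1.350 × 23278 × 0.0009905 = 31.13 m³/day.

31.1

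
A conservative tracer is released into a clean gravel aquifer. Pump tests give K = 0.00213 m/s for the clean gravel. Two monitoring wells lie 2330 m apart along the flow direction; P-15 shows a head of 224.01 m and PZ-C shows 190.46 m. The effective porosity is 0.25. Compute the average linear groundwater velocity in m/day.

Convert K: 0.00213 m/s × 86400 = 184.0 m/day.
Hydraulic gradient i = (224.01 − 190.46) / 2330 = 33.55 / 2330 = 0.01440.
Darcy flux q = K · i = 184.0 × 0.01440 = 2.650 m/day.
Seepage velocity v = q / n_e = 2.650 / 0.25 = 10.60 m/day.

10.6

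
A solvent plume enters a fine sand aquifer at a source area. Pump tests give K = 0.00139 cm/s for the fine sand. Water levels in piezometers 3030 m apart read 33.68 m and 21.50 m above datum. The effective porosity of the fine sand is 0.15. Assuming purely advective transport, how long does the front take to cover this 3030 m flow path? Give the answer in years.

Convert K: 0.00139 cm/s × 864 = 1.201 m/day.
Hydraulic gradient i = (33.68 − 21.50) / 3030 = 12.18 / 3030 = 0.004020.
Darcy flux q = K · i = 1.201 × 0.004020 = 0.004828 m/day.
Seepage velocity v = q / n_e = 0.004828 / 0.15 = 0.03218 m/day.
Travel time t = L / v = 3030 / 0.03218 = 94146 days = 257.8 years.

258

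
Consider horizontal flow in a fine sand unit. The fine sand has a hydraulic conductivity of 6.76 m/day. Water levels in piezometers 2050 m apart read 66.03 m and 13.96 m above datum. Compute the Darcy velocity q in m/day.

0.172

Hydraulic gradient i = (66.03 − 13.96) / 2050 = 52.07 / 2050 = 0.02540.
Specific discharge q = K · i = 6.760 × 0.02540 = 0.1717 m/day.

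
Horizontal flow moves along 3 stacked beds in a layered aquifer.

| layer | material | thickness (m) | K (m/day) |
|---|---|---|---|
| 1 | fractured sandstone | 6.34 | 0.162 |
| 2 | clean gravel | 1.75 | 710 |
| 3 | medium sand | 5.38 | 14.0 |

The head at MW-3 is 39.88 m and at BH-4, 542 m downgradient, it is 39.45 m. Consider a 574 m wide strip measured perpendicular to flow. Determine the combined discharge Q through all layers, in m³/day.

601

Flow is parallel to layering, so each bed carries its own Darcy discharge and the transmissivities add.
Σ(K_i·b_i) = 0.162×6.34 + 710×1.75 + 14.0×5.38 = 1319 m²/day.
Hydraulic gradient i = (39.88 − 39.45) / 542 = 0.43 / 542 = 0.0007934.
Q = Σ(K_i·b_i) · W · i = 1319 × 574 × 0.0007934 = 600.6 m³/day.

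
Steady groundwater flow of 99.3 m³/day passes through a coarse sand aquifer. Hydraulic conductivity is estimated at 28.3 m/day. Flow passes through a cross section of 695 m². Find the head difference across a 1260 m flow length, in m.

From Q = K·A·i, i = Q / (K·A) = 99.3 / (28.30 × 695.0) = 0.005049.
Head loss Δh = i · L = 0.005049 × 1260 = 6.361 m.

6.36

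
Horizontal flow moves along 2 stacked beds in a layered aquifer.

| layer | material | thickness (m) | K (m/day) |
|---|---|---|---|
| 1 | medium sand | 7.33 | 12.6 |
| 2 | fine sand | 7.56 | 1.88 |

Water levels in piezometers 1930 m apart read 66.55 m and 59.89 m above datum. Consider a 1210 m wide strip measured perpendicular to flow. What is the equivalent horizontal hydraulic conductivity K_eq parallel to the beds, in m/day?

7.16

Flow is parallel to layering, so each bed carries its own Darcy discharge and the transmissivities add.
Σ(K_i·b_i) = 12.6×7.33 + 1.88×7.56 = 106.6 m²/day.
Total thickness b = 14.89 m, so K_eq = Σ(K_i·b_i)/b = 7.157 m/day.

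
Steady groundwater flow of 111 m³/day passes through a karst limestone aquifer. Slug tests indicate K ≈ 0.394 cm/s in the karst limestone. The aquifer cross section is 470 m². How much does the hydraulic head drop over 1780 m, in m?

1.23

Convert K: 0.394 cm/s × 864 = 340.4 m/day.
From Q = K·A·i, i = Q / (K·A) = 111 / (340.4 × 470.0) = 0.0006938.
Head loss Δh = i · L = 0.0006938 × 1780 = 1.235 m.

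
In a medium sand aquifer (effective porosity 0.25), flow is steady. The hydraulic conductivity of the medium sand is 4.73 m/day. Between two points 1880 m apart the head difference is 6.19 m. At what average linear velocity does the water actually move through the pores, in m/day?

Hydraulic gradient i = Δh / L = 6.19 / 1880 = 0.003293.
Darcy flux q = K · i = 4.730 × 0.003293 = 0.01557 m/day.
Seepage velocity v = q / n_e = 0.01557 / 0.25 = 0.06230 m/day.

0.0623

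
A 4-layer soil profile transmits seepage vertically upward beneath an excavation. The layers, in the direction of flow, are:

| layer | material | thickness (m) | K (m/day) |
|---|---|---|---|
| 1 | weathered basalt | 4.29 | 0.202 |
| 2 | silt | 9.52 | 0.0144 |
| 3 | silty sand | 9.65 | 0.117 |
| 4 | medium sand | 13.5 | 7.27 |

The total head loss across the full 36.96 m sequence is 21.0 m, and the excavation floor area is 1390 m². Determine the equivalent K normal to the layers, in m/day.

0.0482

Flow is perpendicular to layering, so the layers act in series and the equivalent K is the thickness-weighted harmonic mean.
Total thickness L = 4.29 + 9.52 + 9.65 + 13.5 = 36.96 m.
Σ(b_i/K_i) = 4.29/0.202 + 9.52/0.0144 + 9.65/0.117 + 13.5/7.27 = 766.7 d.
K_eq = L / Σ(b_i/K_i) = 36.96 / 766.7 = 0.04821 m/day.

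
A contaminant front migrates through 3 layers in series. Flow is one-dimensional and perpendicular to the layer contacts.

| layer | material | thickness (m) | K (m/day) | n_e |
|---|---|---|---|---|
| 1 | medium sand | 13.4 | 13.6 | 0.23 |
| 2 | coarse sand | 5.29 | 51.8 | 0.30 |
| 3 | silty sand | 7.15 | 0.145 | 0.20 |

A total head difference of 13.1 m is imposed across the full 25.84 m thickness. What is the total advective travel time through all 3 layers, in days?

23.5

With flow normal to the layers, continuity requires the same specific discharge q through every layer.
Σ(b_i/K_i) = 13.4/13.6 + 5.29/51.8 + 7.15/0.145 = 50.40 d.
q = Δh / Σ(b_i/K_i) = 13.1 / 50.40 = 0.2599 m/day.
In each layer the seepage velocity is v_i = q/n_i, so the layer transit time is t_i = b_i·n_i / q:
  layer 1 (medium sand): t_1 = 13.4 × 0.23 / 0.2599 = 11.86 d
  layer 2 (coarse sand): t_2 = 5.29 × 0.30 / 0.2599 = 6.105 d
  layer 3 (silty sand): t_3 = 7.15 × 0.20 / 0.2599 = 5.501 d
Total t = Σ t_i = 23.46 days.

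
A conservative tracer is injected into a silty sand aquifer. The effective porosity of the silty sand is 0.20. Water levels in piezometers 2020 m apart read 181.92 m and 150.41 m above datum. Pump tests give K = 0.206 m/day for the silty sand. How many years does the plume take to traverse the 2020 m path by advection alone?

Hydraulic gradient i = (181.92 − 150.41) / 2020 = 31.51 / 2020 = 0.01560.
Darcy flux q = K · i = 0.2060 × 0.01560 = 0.003213 m/day.
Seepage velocity v = q / n_e = 0.003213 / 0.20 = 0.01607 m/day.
Travel time t = L / v = 2020 / 0.01607 = 1.257e+05 days = 344.2 years.

344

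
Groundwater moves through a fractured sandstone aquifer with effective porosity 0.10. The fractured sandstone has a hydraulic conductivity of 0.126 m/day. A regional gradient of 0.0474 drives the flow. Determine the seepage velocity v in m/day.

Hydraulic gradient i = 0.0474.
Darcy flux q = K · i = 0.1260 × 0.04740 = 0.005972 m/day.
Seepage velocity v = q / n_e = 0.005972 / 0.10 = 0.05972 m/day.

0.0597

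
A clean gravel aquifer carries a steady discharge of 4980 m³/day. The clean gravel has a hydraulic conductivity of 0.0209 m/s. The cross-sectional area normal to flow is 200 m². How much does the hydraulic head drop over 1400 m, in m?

Convert K: 0.0209 m/s × 86400 = 1806 m/day.
From Q = K·A·i, i = Q / (K·A) = 4980 / (1806 × 200.0) = 0.01379.
Head loss Δh = i · L = 0.01379 × 1400 = 19.30 m.

19.3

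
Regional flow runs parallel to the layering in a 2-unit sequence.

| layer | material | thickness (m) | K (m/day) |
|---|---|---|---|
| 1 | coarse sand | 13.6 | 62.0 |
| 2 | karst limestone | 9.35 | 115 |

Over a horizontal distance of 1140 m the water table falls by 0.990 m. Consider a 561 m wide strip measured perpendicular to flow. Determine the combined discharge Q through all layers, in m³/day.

Flow is parallel to layering, so each bed carries its own Darcy discharge and the transmissivities add.
Σ(K_i·b_i) = 62.0×13.6 + 115×9.35 = 1918 m²/day.
Hydraulic gradient i = Δh / L = 0.990 / 1140 = 0.0008684.
Q = Σ(K_i·b_i) · W · i = 1918 × 561 × 0.0008684 = 934.6 m³/day.

935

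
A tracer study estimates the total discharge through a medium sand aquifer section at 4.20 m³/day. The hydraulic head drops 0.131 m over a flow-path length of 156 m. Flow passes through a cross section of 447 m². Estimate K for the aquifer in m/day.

11.2

Hydraulic gradient i = Δh / L = 0.131 / 156 = 0.0008397.
From Q = K·A·i, K = Q / (A·i) = 4.20 / (447.0 × 0.0008397) = 11.19 m/day.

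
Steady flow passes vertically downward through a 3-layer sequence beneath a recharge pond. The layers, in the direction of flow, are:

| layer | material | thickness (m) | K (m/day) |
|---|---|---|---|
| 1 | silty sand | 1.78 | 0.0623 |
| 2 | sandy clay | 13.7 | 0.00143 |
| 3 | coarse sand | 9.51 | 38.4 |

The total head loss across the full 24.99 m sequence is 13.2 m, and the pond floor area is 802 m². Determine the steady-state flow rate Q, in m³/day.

1.10

Flow is perpendicular to layering, so the layers act in series and the equivalent K is the thickness-weighted harmonic mean.
Total thickness L = 1.78 + 13.7 + 9.51 = 24.99 m.
Σ(b_i/K_i) = 1.78/0.0623 + 13.7/0.00143 + 9.51/38.4 = 9609 d.
K_eq = L / Σ(b_i/K_i) = 24.99 / 9609 = 0.002601 m/day.
Q = K_eq · A · (Δh/L) = 0.002601 × 802 × (13.2/24.99) = 1.102 m³/day.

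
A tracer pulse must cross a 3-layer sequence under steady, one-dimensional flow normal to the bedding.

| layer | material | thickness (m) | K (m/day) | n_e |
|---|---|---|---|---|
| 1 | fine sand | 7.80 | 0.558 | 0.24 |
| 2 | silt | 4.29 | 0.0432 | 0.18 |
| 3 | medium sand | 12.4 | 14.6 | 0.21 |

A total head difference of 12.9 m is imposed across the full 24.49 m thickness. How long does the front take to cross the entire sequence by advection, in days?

46.4

With flow normal to the layers, continuity requires the same specific discharge q through every layer.
Σ(b_i/K_i) = 7.80/0.558 + 4.29/0.0432 + 12.4/14.6 = 114.1 d.
q = Δh / Σ(b_i/K_i) = 12.9 / 114.1 = 0.1130 m/day.
In each layer the seepage velocity is v_i = q/n_i, so the layer transit time is t_i = b_i·n_i / q:
  layer 1 (fine sand): t_1 = 7.80 × 0.24 / 0.1130 = 16.56 d
  layer 2 (silt): t_2 = 4.29 × 0.18 / 0.1130 = 6.832 d
  layer 3 (medium sand): t_3 = 12.4 × 0.21 / 0.1130 = 23.04 d
Total t = Σ t_i = 46.43 days.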